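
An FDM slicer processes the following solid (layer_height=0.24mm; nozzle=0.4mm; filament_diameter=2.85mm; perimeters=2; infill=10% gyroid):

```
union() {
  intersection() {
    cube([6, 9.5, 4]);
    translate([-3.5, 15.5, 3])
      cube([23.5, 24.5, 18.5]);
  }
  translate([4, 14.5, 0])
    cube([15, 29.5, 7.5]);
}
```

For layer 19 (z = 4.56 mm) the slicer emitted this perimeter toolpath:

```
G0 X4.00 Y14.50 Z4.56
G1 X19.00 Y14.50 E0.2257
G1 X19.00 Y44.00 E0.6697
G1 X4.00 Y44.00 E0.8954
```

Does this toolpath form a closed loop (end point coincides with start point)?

no

Start point (G0): (4.00, 14.50). End point (last G1): the path does not return to the start — open.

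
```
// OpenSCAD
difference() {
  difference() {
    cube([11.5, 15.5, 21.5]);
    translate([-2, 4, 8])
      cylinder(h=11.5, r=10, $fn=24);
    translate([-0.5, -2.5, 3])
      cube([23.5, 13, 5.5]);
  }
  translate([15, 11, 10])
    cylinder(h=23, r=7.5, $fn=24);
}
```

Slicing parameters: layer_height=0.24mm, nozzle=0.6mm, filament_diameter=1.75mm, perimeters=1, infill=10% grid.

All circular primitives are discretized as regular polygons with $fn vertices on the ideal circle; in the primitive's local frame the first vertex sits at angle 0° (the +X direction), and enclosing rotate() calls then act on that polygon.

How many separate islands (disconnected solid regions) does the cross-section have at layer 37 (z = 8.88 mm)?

At z = 8.88 mm: the cube is present — its section is the full 11.5×15.5 rectangle; the cylinder at (-2, 4): section is a regular 24-gon, circumradius r=10; the cube at (-0.5, -2.5) is not intersected at this z (z outside [3, 8.5]); Subtracting the remaining from the first: starting from the 11.5×15.5 cube, the r=10 cylinder at (-2, 4) partially overlaps it — only the 88.57 mm² overlap (of its 310.58 mm²) is removed, clipping the outline — 1 connected region; the cylinder at (15, 11) does not reach this height (z outside [10, 33]); After the difference (first − rest): none of the subtracted shapes is present at this height, so that combined region is unchanged — 1 connected region. Overall, the cross-section is a single solid region. Island count = 1.

1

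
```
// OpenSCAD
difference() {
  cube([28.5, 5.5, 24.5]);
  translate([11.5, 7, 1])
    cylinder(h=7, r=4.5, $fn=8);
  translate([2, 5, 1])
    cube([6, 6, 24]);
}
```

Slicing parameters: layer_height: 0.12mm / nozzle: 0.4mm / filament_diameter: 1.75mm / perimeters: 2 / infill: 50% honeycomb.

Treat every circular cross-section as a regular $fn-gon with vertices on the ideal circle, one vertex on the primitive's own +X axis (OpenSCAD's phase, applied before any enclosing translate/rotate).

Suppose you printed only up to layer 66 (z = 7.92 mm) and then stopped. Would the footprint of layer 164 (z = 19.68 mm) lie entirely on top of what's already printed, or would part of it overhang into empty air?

Compare the two slices. At z = 7.92: the cube is present — its section is the full 28.5×5.5 rectangle (area 156.75 mm²); the cylinder at (11.5, 7): section is a regular 8-gon, circumradius r=4.5 (area = (8/2)·4.500²·sin(360°/8) = 57.28 mm²); the 6×6 cube at (2, 5) contributes its full rectangle (area 36.00 mm²); Subtracting the remaining from the first: starting from the 28.5×5.5 cube (156.75 mm²), the r=4.5 cylinder at (11.5, 7) partially overlaps it — only the 16.07 mm² overlap (of its 57.28 mm²) is removed, clipping the outline; the 6×6 cube at (2, 5) partially overlaps it — only the 2.86 mm² overlap (of its 36.00 mm²) is removed, clipping the outline — area = 137.82 mm². At z = 19.68: the 28.5×5.5 cube contributes its full rectangle (area 156.75 mm²); the cylinder at (11.5, 7) is absent (z outside [1, 8]); the 6×6 cube at (2, 5) contributes its full rectangle (area 36.00 mm²); Taking the first minus the rest: starting from the 28.5×5.5 cube (156.75 mm²), the 6×6 cube at (2, 5) partially overlaps it — only the 3.00 mm² overlap (of its 36.00 mm²) is removed, clipping the outline — area = 153.75 mm². Checking containment: at z = 19.68 the cross-section extends beyond the z = 7.92 cross-section by about 15.93 mm².

part overhangs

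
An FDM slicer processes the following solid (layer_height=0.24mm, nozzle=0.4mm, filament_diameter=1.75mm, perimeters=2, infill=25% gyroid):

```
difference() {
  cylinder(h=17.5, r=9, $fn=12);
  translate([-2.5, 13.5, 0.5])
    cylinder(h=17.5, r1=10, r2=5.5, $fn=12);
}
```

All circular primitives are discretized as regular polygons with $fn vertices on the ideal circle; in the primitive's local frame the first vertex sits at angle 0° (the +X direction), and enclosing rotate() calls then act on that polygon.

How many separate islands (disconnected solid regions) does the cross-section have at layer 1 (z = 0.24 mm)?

1

At z = 0.24 mm: the cylinder: section is a regular 12-gon, circumradius r=9; the cone at (-2.5, 13.5) does not reach this height (z outside [0.5, 18]); Subtracting the remaining from the first: none of the subtracted shapes is present at this height, so the r=9 cylinder is unchanged — 1 connected region. Overall, the cross-section is a single solid region. Island count = 1.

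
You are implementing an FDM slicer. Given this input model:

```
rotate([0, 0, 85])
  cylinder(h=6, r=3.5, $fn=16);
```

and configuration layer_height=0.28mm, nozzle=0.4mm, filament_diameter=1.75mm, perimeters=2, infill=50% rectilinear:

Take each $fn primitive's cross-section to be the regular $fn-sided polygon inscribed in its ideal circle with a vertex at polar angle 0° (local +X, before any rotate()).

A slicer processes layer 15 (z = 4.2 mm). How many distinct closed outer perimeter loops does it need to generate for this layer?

At z = 4.2 mm: the r=3.5 cylinder gives a regular 16-gon of circumradius 3.5 (constant along its height); (whole slice rotated 85° about Z — lengths, areas and connectivity unchanged). The result has 1 disconnected region.

1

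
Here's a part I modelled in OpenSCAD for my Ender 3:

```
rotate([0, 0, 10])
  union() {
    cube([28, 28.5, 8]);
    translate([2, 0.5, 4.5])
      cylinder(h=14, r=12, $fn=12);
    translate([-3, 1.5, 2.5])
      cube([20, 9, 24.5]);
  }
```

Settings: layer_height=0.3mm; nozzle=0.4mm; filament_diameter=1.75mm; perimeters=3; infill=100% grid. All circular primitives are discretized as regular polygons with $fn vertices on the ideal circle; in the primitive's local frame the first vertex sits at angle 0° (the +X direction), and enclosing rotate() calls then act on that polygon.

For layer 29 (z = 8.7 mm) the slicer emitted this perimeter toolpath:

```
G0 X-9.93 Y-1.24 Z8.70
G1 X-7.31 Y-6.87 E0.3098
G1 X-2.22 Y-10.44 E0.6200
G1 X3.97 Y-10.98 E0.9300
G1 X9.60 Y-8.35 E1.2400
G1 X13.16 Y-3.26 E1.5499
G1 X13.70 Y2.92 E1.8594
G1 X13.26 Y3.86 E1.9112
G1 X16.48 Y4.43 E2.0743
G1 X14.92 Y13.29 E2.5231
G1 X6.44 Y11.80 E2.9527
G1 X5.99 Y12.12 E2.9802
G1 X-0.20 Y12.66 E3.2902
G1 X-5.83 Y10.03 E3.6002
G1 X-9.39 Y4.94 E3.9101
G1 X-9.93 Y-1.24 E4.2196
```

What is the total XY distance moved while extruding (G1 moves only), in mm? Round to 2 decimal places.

84.58 mm

Sum the Euclidean lengths of each G1 segment: total = 84.58 mm.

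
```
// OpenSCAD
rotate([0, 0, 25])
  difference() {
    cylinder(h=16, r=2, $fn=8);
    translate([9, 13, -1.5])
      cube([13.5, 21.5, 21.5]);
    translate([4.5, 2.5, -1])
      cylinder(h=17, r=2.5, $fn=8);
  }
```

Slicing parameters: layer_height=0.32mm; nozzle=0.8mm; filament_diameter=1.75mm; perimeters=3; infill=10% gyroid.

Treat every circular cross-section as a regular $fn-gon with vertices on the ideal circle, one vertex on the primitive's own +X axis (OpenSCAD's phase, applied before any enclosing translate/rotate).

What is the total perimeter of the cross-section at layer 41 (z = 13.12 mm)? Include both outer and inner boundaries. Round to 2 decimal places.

12.25 mm

At z = 13.12 mm: the r=2 cylinder contributes a regular 8-gon of circumradius 2 (perimeter = 2·8·2.000·sin(180°/8) = 12.25 mm); the cube at (9, 13) is present — its section is the full 13.5×21.5 rectangle (perimeter 70.00 mm); the r=2.5 cylinder at (4.5, 2.5) gives a regular 8-gon of circumradius 2.5 (constant along its height) (perimeter = 2·8·2.500·sin(180°/8) = 15.31 mm); Subtracting the remaining from the first: starting from the r=2 cylinder, the 13.5×21.5 cube at (9, 13) misses the remaining region (no effect); the r=2.5 cylinder at (4.5, 2.5) misses the remaining region (no effect) — boundary = 12.25 mm; (rotated 25° about Z; rotation is an isometry so areas/perimeters/island counts are preserved). Overall, the cross-section is a single solid region. Total boundary length (outer) = 12.25 mm.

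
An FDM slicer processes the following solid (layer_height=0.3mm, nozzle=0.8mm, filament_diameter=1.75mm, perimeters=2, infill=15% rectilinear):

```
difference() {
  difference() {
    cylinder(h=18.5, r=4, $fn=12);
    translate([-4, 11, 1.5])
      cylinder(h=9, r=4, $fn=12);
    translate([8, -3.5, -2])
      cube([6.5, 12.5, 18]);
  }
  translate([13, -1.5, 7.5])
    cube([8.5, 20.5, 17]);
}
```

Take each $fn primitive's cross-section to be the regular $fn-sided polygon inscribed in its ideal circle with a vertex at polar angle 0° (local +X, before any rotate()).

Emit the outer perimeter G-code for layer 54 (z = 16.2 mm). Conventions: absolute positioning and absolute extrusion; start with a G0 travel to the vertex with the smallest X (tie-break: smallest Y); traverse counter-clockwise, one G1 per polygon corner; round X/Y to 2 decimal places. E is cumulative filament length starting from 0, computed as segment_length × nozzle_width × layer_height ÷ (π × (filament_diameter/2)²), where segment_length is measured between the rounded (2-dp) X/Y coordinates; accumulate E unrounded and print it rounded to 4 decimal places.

At z = 16.2 mm: the r=4 cylinder contributes a regular 12-gon of circumradius 4; the cylinder at (-4, 11) does not reach this height (z outside [1.5, 10.5]); the cube at (8, -3.5) does not reach this height (z outside [-2, 16]); After the difference (first − rest): none of the subtracted shapes is present at this height, so the r=4 cylinder is unchanged — 1 connected region; the cube at (13, -1.5) is present — its section is the full 8.5×20.5 rectangle; Taking the first minus the rest: starting from the result so far, the 8.5×20.5 cube at (13, -1.5) misses the remaining region (no effect) — 1 connected region. The outline is a single polygon with 12 vertices. Extrusion per mm of travel: 0.8 × 0.3 / (π × 0.875²) = 0.099780. Accumulating E over each segment gives final E = 2.4777.

G0 X-4.00 Y0.00 Z16.20
G1 X-3.46 Y-2.00 E0.2067
G1 X-2.00 Y-3.46 E0.4127
G1 X0.00 Y-4.00 E0.6194
G1 X2.00 Y-3.46 E0.8261
G1 X3.46 Y-2.00 E1.0322
G1 X4.00 Y0.00 E1.2389
G1 X3.46 Y2.00 E1.4456
G1 X2.00 Y3.46 E1.6516
G1 X0.00 Y4.00 E1.8583
G1 X-2.00 Y3.46 E2.0650
G1 X-3.46 Y2.00 E2.2710
G1 X-4.00 Y0.00 E2.4777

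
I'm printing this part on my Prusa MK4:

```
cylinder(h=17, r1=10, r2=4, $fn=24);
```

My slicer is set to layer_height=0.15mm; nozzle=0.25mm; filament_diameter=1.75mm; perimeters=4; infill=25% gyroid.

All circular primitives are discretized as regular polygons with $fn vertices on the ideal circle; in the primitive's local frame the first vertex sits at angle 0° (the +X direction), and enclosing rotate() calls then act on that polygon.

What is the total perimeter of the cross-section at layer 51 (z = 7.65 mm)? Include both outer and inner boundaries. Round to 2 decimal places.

45.74 mm

At z = 7.65 mm: the cone contributes a regular 24-gon of circumradius 7.300 (interpolated between r1=10 and r2=4 at t=0.450) (perimeter = 2·24·7.300·sin(180°/24) = 45.74 mm). Overall, the cross-section is a single solid region. Total boundary length (outer) = 45.74 mm.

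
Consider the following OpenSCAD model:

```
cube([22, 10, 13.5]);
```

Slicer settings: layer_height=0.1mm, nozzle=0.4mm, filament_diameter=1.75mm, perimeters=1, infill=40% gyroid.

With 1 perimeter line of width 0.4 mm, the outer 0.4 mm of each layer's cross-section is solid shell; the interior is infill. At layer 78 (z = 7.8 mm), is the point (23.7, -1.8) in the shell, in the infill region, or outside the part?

At z = 7.8 mm: the cube is present — its section is the full 22×10 rectangle. Overall, the cross-section is a single solid region. The nearest boundary edge runs (0.00, 0.00)→(22.00, 0.00); distance from the point to it = 2.48 mm. The point is not inside any of the regions above, so it lies outside the cross-section (2.48 mm from the nearest boundary).

outside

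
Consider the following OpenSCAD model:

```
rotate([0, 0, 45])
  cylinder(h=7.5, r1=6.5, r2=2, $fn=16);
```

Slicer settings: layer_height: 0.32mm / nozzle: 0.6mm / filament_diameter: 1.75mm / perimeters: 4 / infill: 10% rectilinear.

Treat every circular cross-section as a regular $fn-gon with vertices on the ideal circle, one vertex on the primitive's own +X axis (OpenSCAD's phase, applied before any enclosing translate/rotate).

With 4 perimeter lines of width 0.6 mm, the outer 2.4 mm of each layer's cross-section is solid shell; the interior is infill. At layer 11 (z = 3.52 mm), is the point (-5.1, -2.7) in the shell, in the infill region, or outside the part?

At z = 3.52 mm: the cone contributes a regular 16-gon of circumradius 4.388 (interpolated between r1=6.5 and r2=2 at t=0.469); (whole slice rotated 45° about Z — lengths, areas and connectivity unchanged). Overall, the cross-section is a single solid region. Undo the 45° rotation: the query point maps to (-5.515, 1.697) in the un-rotated model frame. The nearest boundary edge runs (-4.05, 1.68)→(-4.39, 0.00); distance from the point to it = 1.44 mm. The point is not inside any of the regions above, so it lies outside the cross-section (1.44 mm from the nearest boundary).

outside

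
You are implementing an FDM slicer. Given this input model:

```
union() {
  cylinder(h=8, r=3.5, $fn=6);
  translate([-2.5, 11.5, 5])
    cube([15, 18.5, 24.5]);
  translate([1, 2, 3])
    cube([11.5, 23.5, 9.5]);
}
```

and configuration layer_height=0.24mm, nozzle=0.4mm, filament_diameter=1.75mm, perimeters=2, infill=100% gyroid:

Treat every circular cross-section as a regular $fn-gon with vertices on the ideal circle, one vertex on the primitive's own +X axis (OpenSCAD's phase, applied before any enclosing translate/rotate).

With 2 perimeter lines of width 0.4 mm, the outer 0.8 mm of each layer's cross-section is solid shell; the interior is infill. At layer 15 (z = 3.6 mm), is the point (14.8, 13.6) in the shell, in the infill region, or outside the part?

At z = 3.6 mm: the cylinder: section is a regular 6-gon, circumradius r=3.5; the cube at (-2.5, 11.5) does not reach this height (z outside [5, 29.5]); the cube at (1, 2) is present — its section is the full 11.5×23.5 rectangle; Taking the union: the regions partially overlap (shared area 1.08 mm²), so overlapping operands fuse into one piece — 1 connected region. Overall, the cross-section is a single solid region. The nearest boundary edge runs (12.50, 25.50)→(12.50, 2.00); distance from the point to it = 2.30 mm. The point is not inside any of the regions above, so it lies outside the cross-section (2.30 mm from the nearest boundary).

outside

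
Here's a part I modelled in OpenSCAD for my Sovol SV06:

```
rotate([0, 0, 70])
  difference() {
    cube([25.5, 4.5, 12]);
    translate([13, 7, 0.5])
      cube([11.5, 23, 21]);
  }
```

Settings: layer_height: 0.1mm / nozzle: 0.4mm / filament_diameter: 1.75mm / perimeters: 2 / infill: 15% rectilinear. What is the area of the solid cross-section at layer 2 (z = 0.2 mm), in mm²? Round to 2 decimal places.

114.75 mm²

At z = 0.2 mm: the cube (footprint 25.5×4.5) is included at this height (area 114.75 mm²); the cube at (13, 7) is absent (z outside [0.5, 21.5]); After the difference (first − rest): none of the subtracted shapes is present at this height, so the 25.5×4.5 cube is unchanged — area = 114.75 mm²; (rotated 70° about Z; rotation is an isometry so areas/perimeters/island counts are preserved). Overall, the cross-section is a single solid region. Net area = 114.75 mm².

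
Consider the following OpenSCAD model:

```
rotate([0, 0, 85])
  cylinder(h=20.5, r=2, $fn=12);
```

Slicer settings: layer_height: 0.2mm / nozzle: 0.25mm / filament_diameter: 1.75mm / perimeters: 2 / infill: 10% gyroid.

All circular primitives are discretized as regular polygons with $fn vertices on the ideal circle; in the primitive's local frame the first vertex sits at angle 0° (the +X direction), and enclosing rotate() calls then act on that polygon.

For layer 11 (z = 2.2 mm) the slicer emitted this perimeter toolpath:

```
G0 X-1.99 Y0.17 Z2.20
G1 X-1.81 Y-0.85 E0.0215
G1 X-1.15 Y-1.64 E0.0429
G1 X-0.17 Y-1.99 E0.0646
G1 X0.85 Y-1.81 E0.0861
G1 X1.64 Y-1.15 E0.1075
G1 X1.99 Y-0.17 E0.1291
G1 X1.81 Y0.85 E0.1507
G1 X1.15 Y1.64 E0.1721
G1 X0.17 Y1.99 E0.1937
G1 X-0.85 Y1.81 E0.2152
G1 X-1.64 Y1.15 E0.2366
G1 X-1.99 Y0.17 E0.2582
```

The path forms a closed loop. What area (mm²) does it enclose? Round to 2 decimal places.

Apply the shoelace formula to the sequence of (X, Y) vertices; enclosed area = 12.00 mm².

12.00 mm²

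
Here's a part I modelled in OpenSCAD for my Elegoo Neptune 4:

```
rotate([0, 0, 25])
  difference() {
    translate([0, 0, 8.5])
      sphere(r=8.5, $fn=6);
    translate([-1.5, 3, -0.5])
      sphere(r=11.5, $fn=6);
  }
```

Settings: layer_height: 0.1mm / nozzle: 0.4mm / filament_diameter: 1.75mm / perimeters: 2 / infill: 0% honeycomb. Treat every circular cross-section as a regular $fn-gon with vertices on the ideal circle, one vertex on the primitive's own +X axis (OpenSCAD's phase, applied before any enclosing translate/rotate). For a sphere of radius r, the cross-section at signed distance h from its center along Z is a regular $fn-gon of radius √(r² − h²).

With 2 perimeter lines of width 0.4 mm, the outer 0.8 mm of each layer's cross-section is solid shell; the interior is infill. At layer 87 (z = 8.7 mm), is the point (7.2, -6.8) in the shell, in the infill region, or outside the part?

outside

At z = 8.7 mm: the r=8.5 sphere slices to a regular 6-gon of circumradius 8.498 (√(r²−h²) with h=0.2 from center); the r=11.5 sphere at (-1.5, 3) slices to a regular 6-gon of circumradius 6.900 (√(r²−h²) with h=9.2 from center); Subtracting the remaining from the first: starting from the r=8.5 sphere, the r=11.5 sphere at (-1.5, 3) partially overlaps it — only the 102.75 mm² overlap (of its 123.69 mm²) is removed, clipping the outline — 1 connected region; (rotated 25° about Z; rotation is an isometry so areas/perimeters/island counts are preserved). Overall, the cross-section is a single solid region. Undo the 25° rotation: the query point maps to (3.652, -9.206) in the un-rotated model frame. The nearest boundary edge runs (4.25, -7.36)→(-4.25, -7.36); distance from the point to it = 1.85 mm. The point is not inside any of the regions above, so it lies outside the cross-section (1.85 mm from the nearest boundary).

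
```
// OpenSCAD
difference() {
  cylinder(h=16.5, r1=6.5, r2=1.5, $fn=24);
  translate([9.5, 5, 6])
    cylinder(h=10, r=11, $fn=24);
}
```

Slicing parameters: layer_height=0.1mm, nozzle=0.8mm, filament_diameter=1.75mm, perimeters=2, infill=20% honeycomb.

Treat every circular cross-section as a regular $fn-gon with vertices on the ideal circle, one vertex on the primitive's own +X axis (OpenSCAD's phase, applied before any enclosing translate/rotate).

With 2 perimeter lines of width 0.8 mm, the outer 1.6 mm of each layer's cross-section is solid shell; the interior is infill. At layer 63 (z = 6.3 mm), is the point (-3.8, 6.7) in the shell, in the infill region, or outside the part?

outside

At z = 6.3 mm: the cone (r1=6.5→r2=1.5) has section circumradius 4.591 here — a regular 24-gon; the r=11 cylinder at (9.5, 5) gives a regular 24-gon of circumradius 11 (constant along its height); Taking the first minus the rest: starting from the cone, the r=11 cylinder at (9.5, 5) partially overlaps it — only the 31.62 mm² overlap (of its 375.81 mm²) is removed, clipping the outline — 1 connected region. Overall, the cross-section is a single solid region. The nearest boundary edge runs (-3.25, 3.25)→(-2.30, 3.98); distance from the point to it = 3.11 mm. The point is not inside any of the regions above, so it lies outside the cross-section (3.11 mm from the nearest boundary).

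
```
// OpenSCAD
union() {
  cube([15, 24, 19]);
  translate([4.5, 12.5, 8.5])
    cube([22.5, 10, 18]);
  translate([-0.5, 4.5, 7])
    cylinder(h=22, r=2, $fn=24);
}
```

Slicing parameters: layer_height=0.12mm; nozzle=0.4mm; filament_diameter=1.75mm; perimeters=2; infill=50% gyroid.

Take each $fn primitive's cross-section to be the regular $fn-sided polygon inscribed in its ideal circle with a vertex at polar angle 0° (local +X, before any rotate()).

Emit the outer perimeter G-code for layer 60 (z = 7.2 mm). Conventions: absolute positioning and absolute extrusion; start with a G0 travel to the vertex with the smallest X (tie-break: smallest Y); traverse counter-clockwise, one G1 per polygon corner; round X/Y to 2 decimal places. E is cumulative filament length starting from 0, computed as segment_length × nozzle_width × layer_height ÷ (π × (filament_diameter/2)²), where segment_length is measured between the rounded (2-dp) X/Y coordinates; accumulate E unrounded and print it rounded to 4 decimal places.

G0 X-2.50 Y4.50 Z7.20
G1 X-2.43 Y3.98 E0.0105
G1 X-2.23 Y3.50 E0.0208
G1 X-1.91 Y3.09 E0.0312
G1 X-1.50 Y2.77 E0.0416
G1 X-1.02 Y2.57 E0.0520
G1 X-0.50 Y2.50 E0.0625
G1 X0.00 Y2.57 E0.0725
G1 X0.00 Y0.00 E0.1238
G1 X15.00 Y0.00 E0.4232
G1 X15.00 Y24.00 E0.9021
G1 X0.00 Y24.00 E1.2014
G1 X0.00 Y6.43 E1.5521
G1 X-0.50 Y6.50 E1.5621
G1 X-1.02 Y6.43 E1.5726
G1 X-1.50 Y6.23 E1.5830
G1 X-1.91 Y5.91 E1.5934
G1 X-2.23 Y5.50 E1.6038
G1 X-2.43 Y5.02 E1.6141
G1 X-2.50 Y4.50 E1.6246

At z = 7.2 mm: the 15×24 cube contributes its full rectangle; the cube at (4.5, 12.5) is not intersected at this z (z outside [8.5, 26.5]); the cylinder at (-0.5, 4.5): section is a regular 24-gon, circumradius r=2; Combining (union): the regions partially overlap (shared area 4.24 mm²), so overlapping operands fuse into one piece — 1 connected region. The outline is a single polygon with 19 vertices. Extrusion per mm of travel: 0.4 × 0.12 / (π × 0.875²) = 0.019956. Accumulating E over each segment gives final E = 1.6246.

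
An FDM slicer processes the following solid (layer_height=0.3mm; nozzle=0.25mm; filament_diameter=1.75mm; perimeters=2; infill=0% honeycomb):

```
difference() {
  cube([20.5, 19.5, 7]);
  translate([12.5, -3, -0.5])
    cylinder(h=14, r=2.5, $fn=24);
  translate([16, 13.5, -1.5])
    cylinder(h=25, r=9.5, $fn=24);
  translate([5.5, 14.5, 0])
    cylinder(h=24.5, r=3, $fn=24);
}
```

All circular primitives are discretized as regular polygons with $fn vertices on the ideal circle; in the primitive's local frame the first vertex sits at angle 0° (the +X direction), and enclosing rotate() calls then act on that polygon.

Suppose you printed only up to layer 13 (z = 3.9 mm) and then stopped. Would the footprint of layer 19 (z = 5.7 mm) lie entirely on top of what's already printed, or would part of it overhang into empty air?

Compare the two slices. At z = 3.9: the cube is present — its section is the full 20.5×19.5 rectangle (area 399.75 mm²); the r=2.5 cylinder at (12.5, -3) contributes a regular 24-gon of circumradius 2.5 (area = (24/2)·2.500²·sin(360°/24) = 19.41 mm²); the r=9.5 cylinder at (16, 13.5) contributes a regular 24-gon of circumradius 9.5 (area = (24/2)·9.500²·sin(360°/24) = 280.30 mm²); the r=3 cylinder at (5.5, 14.5) gives a regular 24-gon of circumradius 3 (constant along its height) (area = (24/2)·3.000²·sin(360°/24) = 27.95 mm²); After the difference (first − rest): starting from the 20.5×19.5 cube (399.75 mm²), the r=2.5 cylinder at (12.5, -3) misses the remaining region (no effect); the r=9.5 cylinder at (16, 13.5) partially overlaps it — only the 190.49 mm² overlap (of its 280.30 mm²) is removed, clipping the outline; the r=3 cylinder at (5.5, 14.5) partially overlaps it — only the 21.10 mm² overlap (of its 27.95 mm²) is removed, clipping the outline — area = 188.17 mm². At z = 5.7: the cube (footprint 20.5×19.5) is included at this height (area 399.75 mm²); the r=2.5 cylinder at (12.5, -3) gives a regular 24-gon of circumradius 2.5 (constant along its height) (area = (24/2)·2.500²·sin(360°/24) = 19.41 mm²); the r=9.5 cylinder at (16, 13.5) gives a regular 24-gon of circumradius 9.5 (constant along its height) (area = (24/2)·9.500²·sin(360°/24) = 280.30 mm²); the r=3 cylinder at (5.5, 14.5) contributes a regular 24-gon of circumradius 3 (area = (24/2)·3.000²·sin(360°/24) = 27.95 mm²); Subtracting the remaining from the first: starting from the 20.5×19.5 cube (399.75 mm²), the r=2.5 cylinder at (12.5, -3) misses the remaining region (no effect); the r=9.5 cylinder at (16, 13.5) partially overlaps it — only the 190.49 mm² overlap (of its 280.30 mm²) is removed, clipping the outline; the r=3 cylinder at (5.5, 14.5) partially overlaps it — only the 21.10 mm² overlap (of its 27.95 mm²) is removed, clipping the outline — area = 188.17 mm². Checking containment: the cross-section at z = 5.7 is a subset of the cross-section at z = 3.9.

entirely on top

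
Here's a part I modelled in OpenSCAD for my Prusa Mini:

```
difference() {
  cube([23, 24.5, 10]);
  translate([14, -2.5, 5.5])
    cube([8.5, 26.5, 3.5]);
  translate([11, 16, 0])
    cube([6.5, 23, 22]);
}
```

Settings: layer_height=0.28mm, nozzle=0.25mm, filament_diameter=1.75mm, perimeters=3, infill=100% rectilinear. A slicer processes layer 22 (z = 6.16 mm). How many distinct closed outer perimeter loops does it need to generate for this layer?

At z = 6.16 mm: the cube (footprint 23×24.5) is included at this height; the cube at (14, -2.5) is present — its section is the full 8.5×26.5 rectangle; the cube at (11, 16) (footprint 6.5×23) is included at this height; After the difference (first − rest): starting from the 23×24.5 cube, the 8.5×26.5 cube at (14, -2.5) partially overlaps it — only the 204.00 mm² overlap (of its 225.25 mm²) is removed, clipping the outline; the 6.5×23 cube at (11, 16) partially overlaps it — only the 27.25 mm² overlap (of its 149.50 mm²) is removed, clipping the outline — 2 connected regions. The result has 2 disconnected regions.

2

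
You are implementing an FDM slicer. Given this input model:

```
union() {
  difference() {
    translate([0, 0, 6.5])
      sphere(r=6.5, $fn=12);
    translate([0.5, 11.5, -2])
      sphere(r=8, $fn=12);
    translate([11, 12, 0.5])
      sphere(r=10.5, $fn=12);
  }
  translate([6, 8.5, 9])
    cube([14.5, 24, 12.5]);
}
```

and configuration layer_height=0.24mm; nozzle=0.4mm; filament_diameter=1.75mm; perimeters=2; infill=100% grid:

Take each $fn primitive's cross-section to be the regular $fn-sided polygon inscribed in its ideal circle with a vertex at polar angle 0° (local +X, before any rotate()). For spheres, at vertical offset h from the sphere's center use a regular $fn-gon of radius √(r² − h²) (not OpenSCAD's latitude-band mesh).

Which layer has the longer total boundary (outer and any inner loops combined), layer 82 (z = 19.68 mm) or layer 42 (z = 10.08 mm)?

Layer 82 (z = 19.68): the sphere is not intersected at this z (|z−center|=13.180 > r=6.5); the sphere at (0.5, 11.5) is not intersected at this z (|z−center|=21.680 > r=8); the sphere at (11, 12) is not intersected at this z (|z−center|=19.180 > r=10.5); Subtracting the remaining from the first: the first operand is absent here, so nothing remains; the cube at (6, 8.5) (footprint 14.5×24) is included at this height (perimeter 77.00 mm); Merging all regions: only the 14.5×24 cube at (6, 8.5) is present, so the union is just that shape — boundary = 77.00 mm. So its perimeter = 77.00 mm. Layer 42 (z = 10.08): the r=6.5 sphere slices to a regular 12-gon of circumradius 5.425 (√(r²−h²) with h=3.58 from center) (perimeter = 2·12·5.425·sin(180°/12) = 33.70 mm); the sphere at (0.5, 11.5) is not intersected at this z (|z−center|=12.080 > r=8); the r=10.5 sphere at (11, 12) contributes a regular 12-gon of circumradius √(10.5²−9.58²) = 4.298 (perimeter = 2·12·4.298·sin(180°/12) = 26.70 mm); Subtracting the remaining from the first: starting from the r=6.5 sphere, the r=10.5 sphere at (11, 12) misses the remaining region (no effect) — boundary = 33.70 mm; the cube at (6, 8.5) is present — its section is the full 14.5×24 rectangle (perimeter 77.00 mm); Taking the union: the 2 present regions are separate (no shared area or edge), so areas and boundary lengths simply add and each stays a separate island — boundary = 110.70 mm. So its perimeter = 110.70 mm. Layer 42 is larger (110.70 vs 77.00 mm).

layer 42 (z = 10.08 mm)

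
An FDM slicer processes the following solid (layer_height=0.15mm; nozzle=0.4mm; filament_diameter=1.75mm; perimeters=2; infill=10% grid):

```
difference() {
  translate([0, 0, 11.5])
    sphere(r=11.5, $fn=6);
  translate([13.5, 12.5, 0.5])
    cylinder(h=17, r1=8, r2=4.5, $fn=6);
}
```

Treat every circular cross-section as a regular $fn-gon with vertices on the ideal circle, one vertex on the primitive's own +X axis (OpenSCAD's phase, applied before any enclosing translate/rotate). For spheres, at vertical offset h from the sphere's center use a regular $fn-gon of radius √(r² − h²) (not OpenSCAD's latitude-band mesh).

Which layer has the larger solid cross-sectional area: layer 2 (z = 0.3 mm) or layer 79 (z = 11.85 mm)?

layer 79 (z = 11.85 mm)

Layer 2 (z = 0.3): the sphere: section is a regular 6-gon, circumradius = √(r²−h²) = √(11.5²−11.2²) = 2.610 (area = (6/2)·2.610²·sin(360°/6) = 17.69 mm²); the cone at (13.5, 12.5) is absent (z outside [0.5, 17.5]); Taking the first minus the rest: none of the subtracted shapes is present at this height, so the r=11.5 sphere is unchanged — area = 17.69 mm². So its area = 17.69 mm². Layer 79 (z = 11.85): the r=11.5 sphere slices to a regular 6-gon of circumradius 11.495 (√(r²−h²) with h=0.35 from center) (area = (6/2)·11.495²·sin(360°/6) = 343.28 mm²); the cone at (13.5, 12.5) contributes a regular 6-gon of circumradius 5.663 (interpolated between r1=8 and r2=4.5 at t=0.668) (area = (6/2)·5.663²·sin(360°/6) = 83.33 mm²); Taking the first minus the rest: starting from the r=11.5 sphere (343.28 mm²), the cone at (13.5, 12.5) misses the remaining region (no effect) — area = 343.28 mm². So its area = 343.28 mm². Layer 79 is larger (343.28 vs 17.69 mm²).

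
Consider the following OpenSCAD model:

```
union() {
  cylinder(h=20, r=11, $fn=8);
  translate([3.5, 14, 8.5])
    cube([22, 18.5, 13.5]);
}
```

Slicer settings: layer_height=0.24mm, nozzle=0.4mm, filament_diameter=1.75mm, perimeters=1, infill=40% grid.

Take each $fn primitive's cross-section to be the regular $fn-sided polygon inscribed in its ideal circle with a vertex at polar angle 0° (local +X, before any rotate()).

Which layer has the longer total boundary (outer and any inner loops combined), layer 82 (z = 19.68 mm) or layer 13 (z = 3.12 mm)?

layer 82 (z = 19.68 mm)

Layer 82 (z = 19.68): the r=11 cylinder contributes a regular 8-gon of circumradius 11 (perimeter = 2·8·11.000·sin(180°/8) = 67.35 mm); the cube at (3.5, 14) (footprint 22×18.5) is included at this height (perimeter 81.00 mm); Taking the union: the 2 present regions are separate (no shared area or edge), so areas and boundary lengths simply add and each stays a separate island — boundary = 148.35 mm. So its perimeter = 148.35 mm. Layer 13 (z = 3.12): the cylinder: section is a regular 8-gon, circumradius r=11 (perimeter = 2·8·11.000·sin(180°/8) = 67.35 mm); the cube at (3.5, 14) is absent (z outside [8.5, 22]); Taking the union: only the r=11 cylinder is present, so the union is just that shape — boundary = 67.35 mm. So its perimeter = 67.35 mm. Layer 82 is larger (148.35 vs 67.35 mm).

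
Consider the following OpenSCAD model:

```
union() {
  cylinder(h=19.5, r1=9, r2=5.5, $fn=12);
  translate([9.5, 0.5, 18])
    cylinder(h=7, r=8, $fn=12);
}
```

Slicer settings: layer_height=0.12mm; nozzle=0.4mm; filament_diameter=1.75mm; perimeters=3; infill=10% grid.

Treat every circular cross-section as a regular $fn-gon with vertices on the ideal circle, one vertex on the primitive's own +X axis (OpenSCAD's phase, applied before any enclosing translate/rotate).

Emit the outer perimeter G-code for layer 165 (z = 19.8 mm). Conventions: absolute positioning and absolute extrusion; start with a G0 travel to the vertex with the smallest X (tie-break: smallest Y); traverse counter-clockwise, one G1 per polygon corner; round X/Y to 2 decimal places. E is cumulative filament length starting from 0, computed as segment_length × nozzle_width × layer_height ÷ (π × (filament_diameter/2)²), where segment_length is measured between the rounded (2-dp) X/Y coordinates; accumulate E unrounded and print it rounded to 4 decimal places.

G0 X1.50 Y0.50 Z19.80
G1 X2.57 Y-3.50 E0.0826
G1 X5.50 Y-6.43 E0.1653
G1 X9.50 Y-7.50 E0.2480
G1 X13.50 Y-6.43 E0.3306
G1 X16.43 Y-3.50 E0.4133
G1 X17.50 Y0.50 E0.4959
G1 X16.43 Y4.50 E0.5785
G1 X13.50 Y7.43 E0.6612
G1 X9.50 Y8.50 E0.7439
G1 X5.50 Y7.43 E0.8265
G1 X2.57 Y4.50 E0.9092
G1 X1.50 Y0.50 E0.9918

At z = 19.8 mm: the cone is absent (z outside [0, 19.5]); the cylinder at (9.5, 0.5): section is a regular 12-gon, circumradius r=8; Merging all regions: only the r=8 cylinder at (9.5, 0.5) is present, so the union is just that shape — 1 connected region. The outline is a single polygon with 12 vertices. Extrusion per mm of travel: 0.4 × 0.12 / (π × 0.875²) = 0.019956. Accumulating E over each segment gives final E = 0.9918.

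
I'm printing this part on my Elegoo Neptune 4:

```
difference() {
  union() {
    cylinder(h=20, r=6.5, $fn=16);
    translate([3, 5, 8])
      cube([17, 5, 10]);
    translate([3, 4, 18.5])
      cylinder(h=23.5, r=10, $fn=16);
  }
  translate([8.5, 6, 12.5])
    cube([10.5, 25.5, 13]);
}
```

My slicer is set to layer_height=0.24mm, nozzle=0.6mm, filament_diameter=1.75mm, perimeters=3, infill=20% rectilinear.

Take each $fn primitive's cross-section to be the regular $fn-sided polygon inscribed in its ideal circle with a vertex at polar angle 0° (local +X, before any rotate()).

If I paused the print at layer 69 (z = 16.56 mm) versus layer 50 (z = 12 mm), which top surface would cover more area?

layer 50 (z = 12 mm)

Layer 69 (z = 16.56): the cylinder: section is a regular 16-gon, circumradius r=6.5 (area = (16/2)·6.500²·sin(360°/16) = 129.35 mm²); the 17×5 cube at (3, 5) contributes its full rectangle (area 85.00 mm²); the cylinder at (3, 4) is not intersected at this z (z outside [18.5, 42]); Taking the union: the regions partially overlap — summed areas 214.35 mm² minus the doubly-counted overlap 0.33 mm² gives 214.02 mm² — area = 214.02 mm²; the cube at (8.5, 6) is present — its section is the full 10.5×25.5 rectangle (area 267.75 mm²); After the difference (first − rest): starting from the result so far (214.02 mm²), the 10.5×25.5 cube at (8.5, 6) partially overlaps it — only the 42.00 mm² overlap (of its 267.75 mm²) is removed, clipping the outline — area = 172.02 mm². So its area = 172.02 mm². Layer 50 (z = 12): the r=6.5 cylinder contributes a regular 16-gon of circumradius 6.5 (area = (16/2)·6.500²·sin(360°/16) = 129.35 mm²); the cube at (3, 5) (footprint 17×5) is included at this height (area 85.00 mm²); the cylinder at (3, 4) is not intersected at this z (z outside [18.5, 42]); Taking the union: the regions partially overlap — summed areas 214.35 mm² minus the doubly-counted overlap 0.33 mm² gives 214.02 mm² — area = 214.02 mm²; the cube at (8.5, 6) is absent (z outside [12.5, 25.5]); Subtracting the remaining from the first: none of the subtracted shapes is present at this height, so that combined region is unchanged — area = 214.02 mm². So its area = 214.02 mm². Layer 50 is larger (214.02 vs 172.02 mm²).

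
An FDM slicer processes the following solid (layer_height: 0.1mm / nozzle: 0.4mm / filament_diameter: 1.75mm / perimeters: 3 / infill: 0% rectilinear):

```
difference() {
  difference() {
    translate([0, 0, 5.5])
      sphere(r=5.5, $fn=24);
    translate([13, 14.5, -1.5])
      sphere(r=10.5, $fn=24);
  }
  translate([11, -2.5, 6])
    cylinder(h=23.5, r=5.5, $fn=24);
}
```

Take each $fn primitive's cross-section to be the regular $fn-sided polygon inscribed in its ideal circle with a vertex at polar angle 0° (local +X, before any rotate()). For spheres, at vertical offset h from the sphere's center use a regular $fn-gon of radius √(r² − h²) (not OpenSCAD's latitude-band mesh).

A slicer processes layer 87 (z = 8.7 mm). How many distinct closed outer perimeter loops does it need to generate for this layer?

1

At z = 8.7 mm: the r=5.5 sphere contributes a regular 24-gon of circumradius √(5.5²−3.2²) = 4.473; the r=10.5 sphere at (13, 14.5) slices to a regular 24-gon of circumradius 2.492 (√(r²−h²) with h=10.2 from center); Subtracting the remaining from the first: starting from the r=5.5 sphere, the r=10.5 sphere at (13, 14.5) misses the remaining region (no effect) — 1 connected region; the r=5.5 cylinder at (11, -2.5) contributes a regular 24-gon of circumradius 5.5; Subtracting the remaining from the first: starting from that combined region, the r=5.5 cylinder at (11, -2.5) misses the remaining region (no effect) — 1 connected region. The result has 1 disconnected region.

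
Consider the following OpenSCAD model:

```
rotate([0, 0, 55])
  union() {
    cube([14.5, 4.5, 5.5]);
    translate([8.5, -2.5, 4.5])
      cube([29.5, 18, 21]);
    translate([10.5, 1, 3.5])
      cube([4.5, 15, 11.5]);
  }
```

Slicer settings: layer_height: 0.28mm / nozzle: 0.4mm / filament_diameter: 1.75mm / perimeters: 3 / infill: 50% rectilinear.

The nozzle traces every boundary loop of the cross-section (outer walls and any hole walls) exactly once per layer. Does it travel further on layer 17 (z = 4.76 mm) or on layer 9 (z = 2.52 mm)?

Layer 17 (z = 4.76): the 14.5×4.5 cube contributes its full rectangle (perimeter 38.00 mm); the 29.5×18 cube at (8.5, -2.5) contributes its full rectangle (perimeter 95.00 mm); the 4.5×15 cube at (10.5, 1) contributes its full rectangle (perimeter 39.00 mm); Taking the union: the regions partially overlap (shared area 92.25 mm²), so the edge portions inside another operand are dropped and the merged outline is re-measured after clipping — boundary = 113.00 mm; (rotated 55° about Z; rotation is an isometry so areas/perimeters/island counts are preserved). So its perimeter = 113.00 mm. Layer 9 (z = 2.52): the cube is present — its section is the full 14.5×4.5 rectangle (perimeter 38.00 mm); the cube at (8.5, -2.5) is absent (z outside [4.5, 25.5]); the cube at (10.5, 1) is not intersected at this z (z outside [3.5, 15]); Taking the union: only the 14.5×4.5 cube is present, so the union is just that shape — boundary = 38.00 mm; (whole slice rotated 55° about Z — lengths, areas and connectivity unchanged). So its perimeter = 38.00 mm. Layer 17 is larger (113.00 vs 38.00 mm).

layer 17 (z = 4.76 mm)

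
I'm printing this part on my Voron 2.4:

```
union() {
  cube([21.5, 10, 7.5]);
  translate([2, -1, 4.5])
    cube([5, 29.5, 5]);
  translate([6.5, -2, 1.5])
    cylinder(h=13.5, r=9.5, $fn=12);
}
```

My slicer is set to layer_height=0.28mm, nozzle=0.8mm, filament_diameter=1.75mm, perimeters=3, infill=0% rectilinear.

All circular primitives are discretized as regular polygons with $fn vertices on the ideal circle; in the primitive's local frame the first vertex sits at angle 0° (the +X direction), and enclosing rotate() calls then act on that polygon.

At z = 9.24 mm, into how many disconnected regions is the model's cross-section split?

At z = 9.24 mm: the cube is not intersected at this z (z outside [0, 7.5]); the 5×29.5 cube at (2, -1) contributes its full rectangle; the r=9.5 cylinder at (6.5, -2) gives a regular 12-gon of circumradius 9.5 (constant along its height); Merging all regions: the regions partially overlap (shared area 39.75 mm²), so overlapping operands fuse into one piece — 1 connected region. The result has 1 disconnected region.

1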